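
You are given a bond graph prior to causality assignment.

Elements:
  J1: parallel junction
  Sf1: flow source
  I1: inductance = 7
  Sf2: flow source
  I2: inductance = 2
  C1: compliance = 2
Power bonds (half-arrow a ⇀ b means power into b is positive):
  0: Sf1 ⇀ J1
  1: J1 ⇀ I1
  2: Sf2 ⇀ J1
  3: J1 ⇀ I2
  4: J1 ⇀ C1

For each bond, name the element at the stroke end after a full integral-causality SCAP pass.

b0 →Sf1
b1 →I1
b2 →Sf2
b3 →I2
b4 →J1

bond 0 →Sf1  (Sf1 (Sf) sets flow on bond)
bond 2 →Sf2  (source Sf2 imposes f)
bond 1 →I1  (prefer integral on I1)
bond 3 →I2  (prefer integral on I2)
bond 4 →J1  (J1 needs exactly one e-in)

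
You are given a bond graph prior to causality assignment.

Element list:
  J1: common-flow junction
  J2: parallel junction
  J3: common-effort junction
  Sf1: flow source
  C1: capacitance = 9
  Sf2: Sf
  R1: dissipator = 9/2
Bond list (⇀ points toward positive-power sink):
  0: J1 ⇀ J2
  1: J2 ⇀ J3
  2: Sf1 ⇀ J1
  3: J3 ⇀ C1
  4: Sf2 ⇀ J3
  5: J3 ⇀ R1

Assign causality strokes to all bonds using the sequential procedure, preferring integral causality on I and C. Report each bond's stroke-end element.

#2 stroke at Sf1  (Sf1 (Sf) sets flow on bond)
#4 stroke at Sf2  (Sf2 (Sf) sets flow on bond)
#0 stroke at J1  (1-jn J1 has f-setter on 2)
#1 stroke at J2  (J2 needs exactly one e-in)
#3 stroke at J3  (C1 outputs effort q/C1)
#5 stroke at R1  (J3 effort already set via bond 3)

bond 0 stroke→J1
bond 1 stroke→J2
bond 2 stroke→Sf1
bond 3 stroke→J3
bond 4 stroke→Sf2
bond 5 stroke→R1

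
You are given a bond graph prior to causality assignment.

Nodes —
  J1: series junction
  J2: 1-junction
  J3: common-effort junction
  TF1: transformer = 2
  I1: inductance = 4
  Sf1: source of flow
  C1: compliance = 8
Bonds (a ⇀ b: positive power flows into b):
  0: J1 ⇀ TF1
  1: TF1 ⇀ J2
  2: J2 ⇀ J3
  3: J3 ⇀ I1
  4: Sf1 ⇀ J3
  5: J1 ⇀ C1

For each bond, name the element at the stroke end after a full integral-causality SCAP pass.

#4 →Sf1  (Sf1 (Sf) sets flow on bond)
#3 →I1  (I1 outputs flow p/I1)
#2 →J3  (J3 needs exactly one e-in)
#1 →J2  (J2: bond 2 brought flow, rest push out)
#0 →TF1  (TF TF1: opposite of bond 1)
#5 →J1  (J1: bond 0 brought flow, rest push out)

β0 →TF1
β1 →J2
β2 →J3
β3 →I1
β4 →Sf1
β5 →J1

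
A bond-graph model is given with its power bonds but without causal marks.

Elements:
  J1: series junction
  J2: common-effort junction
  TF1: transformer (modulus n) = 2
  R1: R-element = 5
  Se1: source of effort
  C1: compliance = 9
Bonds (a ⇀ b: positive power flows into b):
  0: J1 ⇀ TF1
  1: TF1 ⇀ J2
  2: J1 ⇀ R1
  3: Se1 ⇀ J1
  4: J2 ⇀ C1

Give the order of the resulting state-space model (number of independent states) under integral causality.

1  (C1 all integral)

#3 stroke at J1  (Se1 fixes effort; stroke away)
#4 stroke at J2  (C1: C, integral causality)
#1 stroke at TF1  (0-jn J2 has e-setter on 4)
#0 stroke at J1  (through TF1, causality passes straight; one stroke at TF1)
#2 stroke at R1  (closing 1-jn rule on J1)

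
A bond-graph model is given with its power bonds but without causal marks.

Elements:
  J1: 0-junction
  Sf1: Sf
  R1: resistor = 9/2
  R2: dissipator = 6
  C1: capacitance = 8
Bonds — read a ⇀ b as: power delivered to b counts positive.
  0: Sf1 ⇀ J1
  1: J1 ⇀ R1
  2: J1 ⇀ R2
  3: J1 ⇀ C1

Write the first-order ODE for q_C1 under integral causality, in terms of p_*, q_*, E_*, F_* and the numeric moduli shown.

bond 0 |Sf1  (source Sf1 imposes f)
bond 3 |J1  (C1 outputs effort q/C1)
bond 1 |R1  (common-e at J1 fixed by 3)
bond 2 |R2  (common-e at J1 fixed by 3)

dq_C1/dt = F_Sf1 - 7*q_C1/144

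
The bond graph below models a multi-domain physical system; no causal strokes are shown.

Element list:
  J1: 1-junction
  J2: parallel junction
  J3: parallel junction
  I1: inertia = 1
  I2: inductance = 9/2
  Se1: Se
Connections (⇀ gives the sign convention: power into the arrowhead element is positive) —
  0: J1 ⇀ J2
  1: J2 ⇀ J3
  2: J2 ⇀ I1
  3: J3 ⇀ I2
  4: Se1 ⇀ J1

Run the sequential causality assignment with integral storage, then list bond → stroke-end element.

b0 →J2
b1 →J3
b2 →I1
b3 →I2
b4 →J1

bond 4 →J1  (source Se1 imposes e)
bond 0 →J2  (closing 1-jn rule on J1)
bond 1 →J3  (common-e at J2 fixed by 0)
bond 2 →I1  (0-jn J2 has e-setter on 0)
bond 3 →I2  (0-jn J3 has e-setter on 1)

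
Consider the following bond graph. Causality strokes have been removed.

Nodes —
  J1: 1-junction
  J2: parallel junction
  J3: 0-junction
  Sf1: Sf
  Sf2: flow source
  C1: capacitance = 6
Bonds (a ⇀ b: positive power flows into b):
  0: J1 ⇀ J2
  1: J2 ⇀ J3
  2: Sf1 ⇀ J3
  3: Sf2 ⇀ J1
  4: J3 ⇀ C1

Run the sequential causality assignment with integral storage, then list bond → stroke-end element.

bond 2 stroke at Sf1  (Sf1: flow source, stroke at near end)
bond 3 stroke at Sf2  (Sf2 fixes flow; stroke at Sf2)
bond 0 stroke at J1  (J1 flow already set via bond 3)
bond 1 stroke at J2  (J2: last free bond brings effort in)
bond 4 stroke at J3  (closing 0-jn rule on J3)

bond 0 stroke→J1
bond 1 stroke→J2
bond 2 stroke→Sf1
bond 3 stroke→Sf2
bond 4 stroke→J3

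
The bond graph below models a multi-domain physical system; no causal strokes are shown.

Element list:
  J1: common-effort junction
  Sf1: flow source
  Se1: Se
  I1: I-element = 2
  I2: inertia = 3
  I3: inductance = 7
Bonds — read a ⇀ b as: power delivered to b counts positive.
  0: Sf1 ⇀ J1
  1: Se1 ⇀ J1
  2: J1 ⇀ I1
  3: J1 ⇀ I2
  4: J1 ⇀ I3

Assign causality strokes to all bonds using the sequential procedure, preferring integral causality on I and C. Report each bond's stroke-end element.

b0 stroke→Sf1  (source Sf1 imposes f)
b1 stroke→J1  (Se1: effort source, stroke at far end)
b2 stroke→I1  (J1 effort already set via bond 1)
b3 stroke→I2  (J1 effort already set via bond 1)
b4 stroke→I3  (common-e at J1 fixed by 1)

b0 stroke at Sf1
b1 stroke at J1
b2 stroke at I1
b3 stroke at I2
b4 stroke at I3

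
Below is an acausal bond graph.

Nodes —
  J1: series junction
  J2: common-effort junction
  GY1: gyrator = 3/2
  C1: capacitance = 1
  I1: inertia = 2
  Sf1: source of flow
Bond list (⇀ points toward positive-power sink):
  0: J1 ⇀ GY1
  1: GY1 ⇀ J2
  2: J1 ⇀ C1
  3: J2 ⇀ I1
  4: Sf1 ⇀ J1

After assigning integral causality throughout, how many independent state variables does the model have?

2  (C1, I1 all integral)

b4 |Sf1  (source Sf1 imposes f)
b0 |J1  (J1 flow already set via bond 4)
b2 |J1  (1-jn J1 has f-setter on 4)
b1 |J2  (GY GY1: same side as bond 0)
b3 |I1  (J2 effort already set via bond 1)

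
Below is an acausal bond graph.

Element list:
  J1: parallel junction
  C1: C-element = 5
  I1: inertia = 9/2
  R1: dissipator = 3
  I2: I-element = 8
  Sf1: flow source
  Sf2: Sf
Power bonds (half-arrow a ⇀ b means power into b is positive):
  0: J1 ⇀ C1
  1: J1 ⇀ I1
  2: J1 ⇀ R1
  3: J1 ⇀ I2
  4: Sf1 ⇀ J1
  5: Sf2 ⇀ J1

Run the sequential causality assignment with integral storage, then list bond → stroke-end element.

b0 stroke at J1
b1 stroke at I1
b2 stroke at R1
b3 stroke at I2
b4 stroke at Sf1
b5 stroke at Sf2

b4 stroke at Sf1  (Sf1: flow source, stroke at near end)
b5 stroke at Sf2  (source Sf2 imposes f)
b0 stroke at J1  (C1 integral (e out))
b1 stroke at I1  (J1: bond 0 brought effort, rest push out)
b2 stroke at R1  (common-e at J1 fixed by 0)
b3 stroke at I2  (J1 effort already set via bond 0)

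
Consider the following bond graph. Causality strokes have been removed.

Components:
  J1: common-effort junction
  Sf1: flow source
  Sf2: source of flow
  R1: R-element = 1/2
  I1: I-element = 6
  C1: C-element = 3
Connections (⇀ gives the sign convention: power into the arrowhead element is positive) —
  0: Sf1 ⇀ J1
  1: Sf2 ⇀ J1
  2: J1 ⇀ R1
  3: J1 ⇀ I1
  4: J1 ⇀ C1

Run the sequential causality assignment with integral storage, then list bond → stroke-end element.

bond 0 stroke→Sf1
bond 1 stroke→Sf2
bond 2 stroke→R1
bond 3 stroke→I1
bond 4 stroke→J1

#0 |Sf1  (Sf1 fixes flow; stroke at Sf1)
#1 |Sf2  (source Sf2 imposes f)
#3 |I1  (I1 integral (f out))
#4 |J1  (C1: C, integral causality)
#2 |R1  (common-e at J1 fixed by 4)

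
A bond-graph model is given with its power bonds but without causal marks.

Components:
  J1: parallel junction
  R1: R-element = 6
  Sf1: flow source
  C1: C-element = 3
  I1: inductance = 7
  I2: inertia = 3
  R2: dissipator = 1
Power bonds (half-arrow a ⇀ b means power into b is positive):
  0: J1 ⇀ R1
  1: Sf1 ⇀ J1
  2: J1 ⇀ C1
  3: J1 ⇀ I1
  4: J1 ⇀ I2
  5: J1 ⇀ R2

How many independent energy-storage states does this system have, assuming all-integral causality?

#1 stroke→Sf1  (Sf1 fixes flow; stroke at Sf1)
#2 stroke→J1  (C1 outputs effort q/C1)
#0 stroke→R1  (common-e at J1 fixed by 2)
#3 stroke→I1  (common-e at J1 fixed by 2)
#4 stroke→I2  (0-jn J1 has e-setter on 2)
#5 stroke→R2  (J1: bond 2 brought effort, rest push out)

3  (C1, I1, I2 all integral)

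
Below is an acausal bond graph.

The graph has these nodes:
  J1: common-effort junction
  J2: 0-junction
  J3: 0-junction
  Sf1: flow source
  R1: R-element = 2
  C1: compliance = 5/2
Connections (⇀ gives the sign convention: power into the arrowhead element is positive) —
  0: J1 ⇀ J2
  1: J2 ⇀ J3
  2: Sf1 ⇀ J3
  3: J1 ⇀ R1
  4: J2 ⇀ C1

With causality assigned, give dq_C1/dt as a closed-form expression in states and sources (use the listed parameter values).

dq_C1/dt = F_Sf1 - q_C1/5

#2 |Sf1  (source Sf1 imposes f)
#1 |J3  (J3 needs exactly one e-in)
#4 |J2  (C1 outputs effort q/C1)
#0 |J1  (J2 effort already set via bond 4)
#3 |R1  (J1: bond 0 brought effort, rest push out)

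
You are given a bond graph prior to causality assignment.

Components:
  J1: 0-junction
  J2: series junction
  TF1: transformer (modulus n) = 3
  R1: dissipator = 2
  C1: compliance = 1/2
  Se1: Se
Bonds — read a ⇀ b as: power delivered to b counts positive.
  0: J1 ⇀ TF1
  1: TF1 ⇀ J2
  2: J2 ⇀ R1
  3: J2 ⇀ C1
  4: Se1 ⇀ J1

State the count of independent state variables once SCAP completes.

1  (C1 all integral)

bond 4 stroke at J1  (source Se1 imposes e)
bond 0 stroke at TF1  (common-e at J1 fixed by 4)
bond 1 stroke at J2  (TF1: transformer flips bond 0)
bond 3 stroke at J2  (C1 outputs effort q/C1)
bond 2 stroke at R1  (J2 needs exactly one f-in)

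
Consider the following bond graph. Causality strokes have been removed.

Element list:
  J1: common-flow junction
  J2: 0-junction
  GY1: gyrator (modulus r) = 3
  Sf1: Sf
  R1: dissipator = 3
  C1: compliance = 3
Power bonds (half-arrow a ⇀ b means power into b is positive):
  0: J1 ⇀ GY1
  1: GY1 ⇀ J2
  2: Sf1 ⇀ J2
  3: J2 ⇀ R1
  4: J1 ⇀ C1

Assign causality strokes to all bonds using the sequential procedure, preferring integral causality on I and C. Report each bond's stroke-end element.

b2 |Sf1  (source Sf1 imposes f)
b4 |J1  (C1: C, integral causality)
b0 |GY1  (only one flow-in slot at J1)
b1 |GY1  (GY1 both-in/both-out from 0)
b3 |J2  (J2: last free bond brings effort in)

b0 stroke at GY1
b1 stroke at GY1
b2 stroke at Sf1
b3 stroke at J2
b4 stroke at J1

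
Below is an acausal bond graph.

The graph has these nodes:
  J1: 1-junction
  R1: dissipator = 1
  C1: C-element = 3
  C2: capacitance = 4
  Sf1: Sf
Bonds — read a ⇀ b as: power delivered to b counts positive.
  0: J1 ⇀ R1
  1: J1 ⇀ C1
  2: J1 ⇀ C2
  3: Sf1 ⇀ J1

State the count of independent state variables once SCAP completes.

β3 →Sf1  (Sf1 fixes flow; stroke at Sf1)
β0 →J1  (J1 flow already set via bond 3)
β1 →J1  (1-jn J1 has f-setter on 3)
β2 →J1  (J1: bond 3 brought flow, rest push out)

2  (C1, C2 all integral)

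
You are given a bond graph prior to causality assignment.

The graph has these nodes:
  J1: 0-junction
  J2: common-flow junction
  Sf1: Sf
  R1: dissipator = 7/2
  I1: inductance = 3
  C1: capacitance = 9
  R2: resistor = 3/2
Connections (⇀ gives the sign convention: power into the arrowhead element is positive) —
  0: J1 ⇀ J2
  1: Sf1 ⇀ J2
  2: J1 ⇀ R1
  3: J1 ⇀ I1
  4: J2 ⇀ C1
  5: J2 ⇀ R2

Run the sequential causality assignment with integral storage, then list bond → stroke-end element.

b0 stroke→J2
b1 stroke→Sf1
b2 stroke→J1
b3 stroke→I1
b4 stroke→J2
b5 stroke→J2

#1 stroke at Sf1  (Sf1 fixes flow; stroke at Sf1)
#0 stroke at J2  (J2: bond 1 brought flow, rest push out)
#4 stroke at J2  (J2 flow already set via bond 1)
#5 stroke at J2  (J2 flow already set via bond 1)
#3 stroke at I1  (prefer integral on I1)
#2 stroke at J1  (J1 needs exactly one e-in)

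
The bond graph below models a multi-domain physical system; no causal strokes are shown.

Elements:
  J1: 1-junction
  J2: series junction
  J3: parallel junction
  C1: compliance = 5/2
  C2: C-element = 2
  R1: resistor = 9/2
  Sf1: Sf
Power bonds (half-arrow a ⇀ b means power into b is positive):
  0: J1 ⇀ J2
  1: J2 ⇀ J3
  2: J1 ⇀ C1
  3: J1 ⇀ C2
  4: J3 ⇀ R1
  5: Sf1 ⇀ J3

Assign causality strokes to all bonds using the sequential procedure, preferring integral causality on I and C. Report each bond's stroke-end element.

b5 stroke at Sf1  (Sf1 fixes flow; stroke at Sf1)
b2 stroke at J1  (C1 outputs effort q/C1)
b3 stroke at J1  (prefer integral on C2)
b0 stroke at J2  (J1 needs exactly one f-in)
b1 stroke at J3  (closing 1-jn rule on J2)
b4 stroke at R1  (J3: bond 1 brought effort, rest push out)

β0 →J2
β1 →J3
β2 →J1
β3 →J1
β4 →R1
β5 →Sf1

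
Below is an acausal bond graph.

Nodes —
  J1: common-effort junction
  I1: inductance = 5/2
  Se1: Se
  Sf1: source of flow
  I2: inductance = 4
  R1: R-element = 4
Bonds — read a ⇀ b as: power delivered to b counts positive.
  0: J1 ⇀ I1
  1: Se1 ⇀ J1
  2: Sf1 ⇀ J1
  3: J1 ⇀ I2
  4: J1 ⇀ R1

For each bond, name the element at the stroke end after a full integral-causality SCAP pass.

#0 stroke→I1
#1 stroke→J1
#2 stroke→Sf1
#3 stroke→I2
#4 stroke→R1

bond 1 stroke→J1  (Se1 fixes effort; stroke away)
bond 2 stroke→Sf1  (Sf1: flow source, stroke at near end)
bond 0 stroke→I1  (0-jn J1 has e-setter on 1)
bond 3 stroke→I2  (J1: bond 1 brought effort, rest push out)
bond 4 stroke→R1  (J1: bond 1 brought effort, rest push out)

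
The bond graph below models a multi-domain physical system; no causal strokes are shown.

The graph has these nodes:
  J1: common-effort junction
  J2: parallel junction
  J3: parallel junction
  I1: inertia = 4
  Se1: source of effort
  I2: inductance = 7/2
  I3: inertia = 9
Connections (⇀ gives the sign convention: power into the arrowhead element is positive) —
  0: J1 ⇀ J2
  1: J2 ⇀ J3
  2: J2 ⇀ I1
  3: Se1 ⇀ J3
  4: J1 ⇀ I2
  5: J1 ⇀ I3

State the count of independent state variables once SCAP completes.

bond 3 stroke→J3  (source Se1 imposes e)
bond 1 stroke→J2  (0-jn J3 has e-setter on 3)
bond 0 stroke→J1  (common-e at J2 fixed by 1)
bond 2 stroke→I1  (common-e at J2 fixed by 1)
bond 4 stroke→I2  (0-jn J1 has e-setter on 0)
bond 5 stroke→I3  (J1: bond 0 brought effort, rest push out)

3  (I1, I2, I3 all integral)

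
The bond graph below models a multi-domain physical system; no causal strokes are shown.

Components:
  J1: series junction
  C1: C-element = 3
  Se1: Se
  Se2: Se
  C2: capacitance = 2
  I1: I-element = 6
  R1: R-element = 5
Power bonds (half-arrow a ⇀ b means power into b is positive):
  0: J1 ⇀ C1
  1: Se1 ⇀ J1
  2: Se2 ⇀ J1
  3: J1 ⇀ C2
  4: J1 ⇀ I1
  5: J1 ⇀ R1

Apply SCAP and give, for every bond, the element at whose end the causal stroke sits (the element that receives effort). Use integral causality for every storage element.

bond 0 →J1
bond 1 →J1
bond 2 →J1
bond 3 →J1
bond 4 →I1
bond 5 →J1

β1 stroke→J1  (Se1 fixes effort; stroke away)
β2 stroke→J1  (Se2: effort source, stroke at far end)
β0 stroke→J1  (C1 integral (e out))
β3 stroke→J1  (C2 outputs effort q/C2)
β4 stroke→I1  (I1: I, integral causality)
β5 stroke→J1  (J1: bond 4 brought flow, rest push out)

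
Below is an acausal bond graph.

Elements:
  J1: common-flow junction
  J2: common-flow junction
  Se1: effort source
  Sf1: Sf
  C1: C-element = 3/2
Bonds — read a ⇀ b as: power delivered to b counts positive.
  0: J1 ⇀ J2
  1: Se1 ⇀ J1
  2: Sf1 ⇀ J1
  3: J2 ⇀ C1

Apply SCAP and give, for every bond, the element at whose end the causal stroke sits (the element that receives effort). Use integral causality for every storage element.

bond 0 stroke at J1
bond 1 stroke at J1
bond 2 stroke at Sf1
bond 3 stroke at J2

β1 |J1  (Se1: effort source, stroke at far end)
β2 |Sf1  (Sf1 fixes flow; stroke at Sf1)
β0 |J1  (common-f at J1 fixed by 2)
β3 |J2  (1-jn J2 has f-setter on 0)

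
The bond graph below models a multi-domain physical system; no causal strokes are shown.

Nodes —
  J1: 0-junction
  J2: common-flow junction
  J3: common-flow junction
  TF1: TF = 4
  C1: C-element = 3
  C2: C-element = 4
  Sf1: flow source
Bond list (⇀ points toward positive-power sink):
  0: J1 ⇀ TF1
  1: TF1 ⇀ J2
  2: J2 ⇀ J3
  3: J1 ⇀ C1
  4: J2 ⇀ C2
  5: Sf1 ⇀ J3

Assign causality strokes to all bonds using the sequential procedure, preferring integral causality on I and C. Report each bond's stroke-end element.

b5 stroke→Sf1  (Sf1 fixes flow; stroke at Sf1)
b2 stroke→J3  (common-f at J3 fixed by 5)
b1 stroke→J2  (J2 flow already set via bond 2)
b4 stroke→J2  (J2: bond 2 brought flow, rest push out)
b0 stroke→TF1  (TF1 one-in-one-out from 1)
b3 stroke→J1  (J1 needs exactly one e-in)

β0 →TF1
β1 →J2
β2 →J3
β3 →J1
β4 →J2
β5 →Sf1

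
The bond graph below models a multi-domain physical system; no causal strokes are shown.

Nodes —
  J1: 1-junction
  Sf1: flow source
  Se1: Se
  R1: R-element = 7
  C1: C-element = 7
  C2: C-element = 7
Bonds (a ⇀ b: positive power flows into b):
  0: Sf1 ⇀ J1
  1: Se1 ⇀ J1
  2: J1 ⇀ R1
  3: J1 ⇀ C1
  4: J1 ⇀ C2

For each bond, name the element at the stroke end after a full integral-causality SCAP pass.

b0 stroke→Sf1  (Sf1 fixes flow; stroke at Sf1)
b1 stroke→J1  (source Se1 imposes e)
b2 stroke→J1  (J1: bond 0 brought flow, rest push out)
b3 stroke→J1  (common-f at J1 fixed by 0)
b4 stroke→J1  (J1 flow already set via bond 0)

bond 0 →Sf1
bond 1 →J1
bond 2 →J1
bond 3 →J1
bond 4 →J1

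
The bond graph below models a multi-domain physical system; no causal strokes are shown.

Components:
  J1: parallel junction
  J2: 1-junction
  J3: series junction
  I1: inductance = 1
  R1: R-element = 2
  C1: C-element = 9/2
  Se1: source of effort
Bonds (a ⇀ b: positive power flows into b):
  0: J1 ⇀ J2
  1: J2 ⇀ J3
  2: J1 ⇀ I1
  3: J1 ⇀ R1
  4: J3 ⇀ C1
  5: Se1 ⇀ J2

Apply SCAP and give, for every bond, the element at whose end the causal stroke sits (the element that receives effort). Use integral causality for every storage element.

#0 |J1
#1 |J2
#2 |I1
#3 |R1
#4 |J3
#5 |J2

b5 |J2  (Se1: effort source, stroke at far end)
b2 |I1  (I1 integral (f out))
b4 |J3  (C1: C, integral causality)
b1 |J2  (closing 1-jn rule on J3)
b0 |J1  (only one flow-in slot at J2)
b3 |R1  (J1: bond 0 brought effort, rest push out)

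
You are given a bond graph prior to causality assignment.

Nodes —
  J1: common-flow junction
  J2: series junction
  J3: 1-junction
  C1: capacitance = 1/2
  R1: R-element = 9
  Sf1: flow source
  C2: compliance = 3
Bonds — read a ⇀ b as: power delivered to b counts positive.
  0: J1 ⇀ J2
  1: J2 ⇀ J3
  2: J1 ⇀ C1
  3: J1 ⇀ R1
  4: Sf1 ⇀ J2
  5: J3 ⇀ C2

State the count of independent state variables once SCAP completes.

#4 |Sf1  (Sf1 (Sf) sets flow on bond)
#0 |J2  (J2: bond 4 brought flow, rest push out)
#1 |J2  (J2 flow already set via bond 4)
#5 |J3  (J3 flow already set via bond 1)
#2 |J1  (common-f at J1 fixed by 0)
#3 |J1  (J1 flow already set via bond 0)

2  (C1, C2 all integral)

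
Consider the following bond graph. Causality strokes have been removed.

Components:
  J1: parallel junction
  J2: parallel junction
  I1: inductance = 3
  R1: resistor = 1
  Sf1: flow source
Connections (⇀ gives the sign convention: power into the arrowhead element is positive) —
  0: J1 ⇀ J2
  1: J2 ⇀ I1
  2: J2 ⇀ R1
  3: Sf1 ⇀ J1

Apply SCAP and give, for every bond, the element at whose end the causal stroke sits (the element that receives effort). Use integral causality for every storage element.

b0 →J1
b1 →I1
b2 →J2
b3 →Sf1

bond 3 |Sf1  (Sf1: flow source, stroke at near end)
bond 0 |J1  (only one effort-in slot at J1)
bond 1 |I1  (I1 outputs flow p/I1)
bond 2 |J2  (closing 0-jn rule on J2)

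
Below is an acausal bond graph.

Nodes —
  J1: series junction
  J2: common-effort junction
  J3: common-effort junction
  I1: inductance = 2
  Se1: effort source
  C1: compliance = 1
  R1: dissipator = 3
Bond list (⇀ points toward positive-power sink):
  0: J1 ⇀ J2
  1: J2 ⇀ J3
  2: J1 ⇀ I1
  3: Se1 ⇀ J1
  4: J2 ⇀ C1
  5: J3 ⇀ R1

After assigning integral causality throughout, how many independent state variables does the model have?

#3 stroke at J1  (Se1 fixes effort; stroke away)
#2 stroke at I1  (I1: I, integral causality)
#0 stroke at J1  (1-jn J1 has f-setter on 2)
#4 stroke at J2  (C1 outputs effort q/C1)
#1 stroke at J3  (J2 effort already set via bond 4)
#5 stroke at R1  (J3: bond 1 brought effort, rest push out)

2  (C1, I1 all integral)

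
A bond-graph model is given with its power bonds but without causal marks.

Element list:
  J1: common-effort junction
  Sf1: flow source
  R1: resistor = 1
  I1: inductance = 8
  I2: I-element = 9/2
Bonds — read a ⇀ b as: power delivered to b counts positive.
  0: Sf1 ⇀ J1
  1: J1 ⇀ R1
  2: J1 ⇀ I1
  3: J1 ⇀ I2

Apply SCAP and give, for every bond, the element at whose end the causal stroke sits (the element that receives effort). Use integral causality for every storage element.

b0 stroke at Sf1
b1 stroke at J1
b2 stroke at I1
b3 stroke at I2

#0 stroke→Sf1  (Sf1: flow source, stroke at near end)
#2 stroke→I1  (I1 integral (f out))
#3 stroke→I2  (prefer integral on I2)
#1 stroke→J1  (closing 0-jn rule on J1)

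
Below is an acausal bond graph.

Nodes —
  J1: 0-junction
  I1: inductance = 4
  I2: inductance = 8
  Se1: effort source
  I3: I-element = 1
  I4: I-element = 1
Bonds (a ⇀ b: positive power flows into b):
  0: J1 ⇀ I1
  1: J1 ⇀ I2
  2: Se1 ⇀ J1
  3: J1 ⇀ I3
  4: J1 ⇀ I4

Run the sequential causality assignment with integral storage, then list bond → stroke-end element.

#0 stroke at I1
#1 stroke at I2
#2 stroke at J1
#3 stroke at I3
#4 stroke at I4

bond 2 |J1  (source Se1 imposes e)
bond 0 |I1  (J1: bond 2 brought effort, rest push out)
bond 1 |I2  (0-jn J1 has e-setter on 2)
bond 3 |I3  (0-jn J1 has e-setter on 2)
bond 4 |I4  (J1: bond 2 brought effort, rest push out)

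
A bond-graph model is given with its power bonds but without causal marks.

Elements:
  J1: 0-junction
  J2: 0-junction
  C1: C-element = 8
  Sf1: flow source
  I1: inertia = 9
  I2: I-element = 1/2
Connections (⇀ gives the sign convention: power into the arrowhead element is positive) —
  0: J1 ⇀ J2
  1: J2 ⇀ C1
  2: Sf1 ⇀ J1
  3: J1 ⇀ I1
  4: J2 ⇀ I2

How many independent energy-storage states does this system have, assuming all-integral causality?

bond 2 stroke at Sf1  (Sf1 fixes flow; stroke at Sf1)
bond 1 stroke at J2  (C1 integral (e out))
bond 0 stroke at J1  (J2: bond 1 brought effort, rest push out)
bond 4 stroke at I2  (0-jn J2 has e-setter on 1)
bond 3 stroke at I1  (0-jn J1 has e-setter on 0)

3  (C1, I1, I2 all integral)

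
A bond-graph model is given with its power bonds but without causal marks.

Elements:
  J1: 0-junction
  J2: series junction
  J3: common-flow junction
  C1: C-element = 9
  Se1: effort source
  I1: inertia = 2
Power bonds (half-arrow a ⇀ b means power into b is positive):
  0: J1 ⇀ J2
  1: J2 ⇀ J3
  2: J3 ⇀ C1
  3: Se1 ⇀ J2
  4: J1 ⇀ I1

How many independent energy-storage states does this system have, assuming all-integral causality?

2  (C1, I1 all integral)

#3 |J2  (source Se1 imposes e)
#2 |J3  (C1: C, integral causality)
#1 |J2  (only one flow-in slot at J3)
#0 |J1  (only one flow-in slot at J2)
#4 |I1  (J1 effort already set via bond 0)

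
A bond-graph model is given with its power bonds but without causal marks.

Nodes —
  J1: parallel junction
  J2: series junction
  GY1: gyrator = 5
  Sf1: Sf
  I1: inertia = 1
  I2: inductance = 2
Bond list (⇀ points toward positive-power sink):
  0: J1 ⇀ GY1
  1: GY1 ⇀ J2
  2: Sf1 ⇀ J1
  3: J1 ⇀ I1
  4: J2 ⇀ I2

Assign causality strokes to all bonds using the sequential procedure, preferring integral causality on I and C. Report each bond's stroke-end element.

bond 0 stroke→J1
bond 1 stroke→J2
bond 2 stroke→Sf1
bond 3 stroke→I1
bond 4 stroke→I2

#2 stroke→Sf1  (Sf1: flow source, stroke at near end)
#3 stroke→I1  (I1: I, integral causality)
#0 stroke→J1  (J1: last free bond brings effort in)
#1 stroke→J2  (through GY1, causality inverts; strokes same side of GY1)
#4 stroke→I2  (J2: last free bond brings flow in)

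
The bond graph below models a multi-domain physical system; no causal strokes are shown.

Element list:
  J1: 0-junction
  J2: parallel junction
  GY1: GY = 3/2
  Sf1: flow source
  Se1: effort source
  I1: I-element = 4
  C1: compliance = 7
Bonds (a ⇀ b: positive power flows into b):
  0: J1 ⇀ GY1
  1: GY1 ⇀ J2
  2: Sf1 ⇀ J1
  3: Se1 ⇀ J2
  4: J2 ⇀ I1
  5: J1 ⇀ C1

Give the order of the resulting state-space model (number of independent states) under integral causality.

2  (C1, I1 all integral)

β2 →Sf1  (Sf1: flow source, stroke at near end)
β3 →J2  (Se1 (Se) sets effort on bond)
β1 →GY1  (0-jn J2 has e-setter on 3)
β4 →I1  (common-e at J2 fixed by 3)
β0 →GY1  (GY1 both-in/both-out from 1)
β5 →J1  (J1: last free bond brings effort in)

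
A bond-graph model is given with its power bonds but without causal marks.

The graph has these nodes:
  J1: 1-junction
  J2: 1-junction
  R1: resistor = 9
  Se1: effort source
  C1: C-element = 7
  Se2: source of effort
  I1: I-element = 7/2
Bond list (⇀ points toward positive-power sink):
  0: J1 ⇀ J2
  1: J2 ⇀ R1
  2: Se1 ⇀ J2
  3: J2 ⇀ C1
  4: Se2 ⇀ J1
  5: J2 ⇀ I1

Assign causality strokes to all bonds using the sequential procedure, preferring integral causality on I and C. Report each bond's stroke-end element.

#0 →J2
#1 →J2
#2 →J2
#3 →J2
#4 →J1
#5 →I1

β2 stroke at J2  (Se1 (Se) sets effort on bond)
β4 stroke at J1  (Se2 (Se) sets effort on bond)
β0 stroke at J2  (closing 1-jn rule on J1)
β3 stroke at J2  (C1 integral (e out))
β5 stroke at I1  (prefer integral on I1)
β1 stroke at J2  (common-f at J2 fixed by 5)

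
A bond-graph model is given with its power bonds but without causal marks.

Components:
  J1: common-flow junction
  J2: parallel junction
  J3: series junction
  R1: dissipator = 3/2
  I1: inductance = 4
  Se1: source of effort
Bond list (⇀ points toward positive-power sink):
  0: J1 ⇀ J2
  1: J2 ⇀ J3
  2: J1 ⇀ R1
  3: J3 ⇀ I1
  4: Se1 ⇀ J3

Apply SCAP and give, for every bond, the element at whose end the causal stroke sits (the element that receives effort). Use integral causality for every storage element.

β0 |J2
β1 |J3
β2 |J1
β3 |I1
β4 |J3

#4 stroke→J3  (Se1: effort source, stroke at far end)
#3 stroke→I1  (I1: I, integral causality)
#1 stroke→J3  (J3 flow already set via bond 3)
#0 stroke→J2  (J2: last free bond brings effort in)
#2 stroke→J1  (common-f at J1 fixed by 0)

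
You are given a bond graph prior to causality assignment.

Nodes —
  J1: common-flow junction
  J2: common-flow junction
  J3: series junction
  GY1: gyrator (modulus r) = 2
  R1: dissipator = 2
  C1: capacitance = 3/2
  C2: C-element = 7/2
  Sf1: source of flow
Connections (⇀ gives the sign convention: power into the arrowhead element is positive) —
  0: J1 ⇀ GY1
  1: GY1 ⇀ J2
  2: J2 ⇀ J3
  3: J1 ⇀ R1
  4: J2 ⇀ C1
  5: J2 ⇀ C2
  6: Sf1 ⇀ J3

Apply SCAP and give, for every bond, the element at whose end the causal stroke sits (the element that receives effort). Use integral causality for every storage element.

#0 |J1
#1 |J2
#2 |J3
#3 |R1
#4 |J2
#5 |J2
#6 |Sf1

#6 |Sf1  (Sf1 fixes flow; stroke at Sf1)
#2 |J3  (1-jn J3 has f-setter on 6)
#1 |J2  (1-jn J2 has f-setter on 2)
#4 |J2  (J2: bond 2 brought flow, rest push out)
#5 |J2  (1-jn J2 has f-setter on 2)
#0 |J1  (GY1 both-in/both-out from 1)
#3 |R1  (J1: last free bond brings flow in)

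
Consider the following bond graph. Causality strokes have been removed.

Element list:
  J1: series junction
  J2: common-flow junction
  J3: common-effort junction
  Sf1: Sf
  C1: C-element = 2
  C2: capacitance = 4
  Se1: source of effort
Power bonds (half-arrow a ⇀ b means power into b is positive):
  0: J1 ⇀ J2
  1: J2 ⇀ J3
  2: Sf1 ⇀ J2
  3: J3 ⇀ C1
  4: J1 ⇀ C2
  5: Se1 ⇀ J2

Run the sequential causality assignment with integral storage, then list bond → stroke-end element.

β0 stroke at J2
β1 stroke at J2
β2 stroke at Sf1
β3 stroke at J3
β4 stroke at J1
β5 stroke at J2

b2 →Sf1  (Sf1: flow source, stroke at near end)
b5 →J2  (Se1 (Se) sets effort on bond)
b0 →J2  (J2: bond 2 brought flow, rest push out)
b1 →J2  (common-f at J2 fixed by 2)
b3 →J3  (J3 needs exactly one e-in)
b4 →J1  (common-f at J1 fixed by 0)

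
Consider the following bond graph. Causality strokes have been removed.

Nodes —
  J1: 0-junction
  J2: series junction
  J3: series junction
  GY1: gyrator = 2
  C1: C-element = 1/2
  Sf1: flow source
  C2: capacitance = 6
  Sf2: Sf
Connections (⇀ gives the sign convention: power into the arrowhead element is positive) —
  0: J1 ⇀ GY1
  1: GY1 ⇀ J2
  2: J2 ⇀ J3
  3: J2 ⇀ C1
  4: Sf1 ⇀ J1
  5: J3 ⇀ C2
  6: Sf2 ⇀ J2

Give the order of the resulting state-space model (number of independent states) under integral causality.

2  (C1, C2 all integral)

b4 stroke→Sf1  (Sf1 (Sf) sets flow on bond)
b6 stroke→Sf2  (Sf2 (Sf) sets flow on bond)
b0 stroke→J1  (only one effort-in slot at J1)
b1 stroke→J2  (J2: bond 6 brought flow, rest push out)
b2 stroke→J2  (common-f at J2 fixed by 6)
b3 stroke→J2  (J2: bond 6 brought flow, rest push out)
b5 stroke→J3  (J3: bond 2 brought flow, rest push out)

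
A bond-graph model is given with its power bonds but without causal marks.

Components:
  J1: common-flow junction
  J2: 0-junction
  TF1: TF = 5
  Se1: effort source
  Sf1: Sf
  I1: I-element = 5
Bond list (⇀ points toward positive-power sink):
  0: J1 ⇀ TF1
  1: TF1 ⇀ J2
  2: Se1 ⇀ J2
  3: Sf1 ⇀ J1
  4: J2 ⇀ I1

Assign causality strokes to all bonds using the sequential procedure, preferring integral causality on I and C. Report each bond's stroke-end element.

β0 |J1
β1 |TF1
β2 |J2
β3 |Sf1
β4 |I1

#2 stroke→J2  (Se1: effort source, stroke at far end)
#3 stroke→Sf1  (Sf1 (Sf) sets flow on bond)
#0 stroke→J1  (J1: bond 3 brought flow, rest push out)
#1 stroke→TF1  (common-e at J2 fixed by 2)
#4 stroke→I1  (common-e at J2 fixed by 2)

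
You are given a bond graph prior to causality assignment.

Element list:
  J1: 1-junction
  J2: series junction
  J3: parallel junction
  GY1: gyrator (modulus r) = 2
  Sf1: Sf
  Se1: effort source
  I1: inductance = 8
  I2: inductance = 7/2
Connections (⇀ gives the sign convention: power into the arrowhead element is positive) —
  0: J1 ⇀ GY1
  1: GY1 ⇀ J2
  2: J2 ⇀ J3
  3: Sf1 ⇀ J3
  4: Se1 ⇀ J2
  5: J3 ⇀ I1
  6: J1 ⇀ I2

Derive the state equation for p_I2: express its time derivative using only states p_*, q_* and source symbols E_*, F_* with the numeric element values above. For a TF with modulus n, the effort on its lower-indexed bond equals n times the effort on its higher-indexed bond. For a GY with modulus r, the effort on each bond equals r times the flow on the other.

β3 →Sf1  (Sf1 fixes flow; stroke at Sf1)
β4 →J2  (Se1: effort source, stroke at far end)
β5 →I1  (prefer integral on I1)
β2 →J3  (J3: last free bond brings effort in)
β1 →J2  (common-f at J2 fixed by 2)
β0 →J1  (GY GY1: same side as bond 1)
β6 →I2  (J1: last free bond brings flow in)

dp_I2/dt = 2*F_Sf1 - p_I1/4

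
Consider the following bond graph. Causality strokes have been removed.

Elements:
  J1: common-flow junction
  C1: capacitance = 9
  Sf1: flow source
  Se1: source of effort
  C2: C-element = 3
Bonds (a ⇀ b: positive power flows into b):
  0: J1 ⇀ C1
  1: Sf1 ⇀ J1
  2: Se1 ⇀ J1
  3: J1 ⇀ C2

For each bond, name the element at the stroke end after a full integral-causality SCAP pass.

#0 stroke at J1
#1 stroke at Sf1
#2 stroke at J1
#3 stroke at J1

b1 stroke→Sf1  (Sf1 fixes flow; stroke at Sf1)
b2 stroke→J1  (source Se1 imposes e)
b0 stroke→J1  (J1: bond 1 brought flow, rest push out)
b3 stroke→J1  (J1 flow already set via bond 1)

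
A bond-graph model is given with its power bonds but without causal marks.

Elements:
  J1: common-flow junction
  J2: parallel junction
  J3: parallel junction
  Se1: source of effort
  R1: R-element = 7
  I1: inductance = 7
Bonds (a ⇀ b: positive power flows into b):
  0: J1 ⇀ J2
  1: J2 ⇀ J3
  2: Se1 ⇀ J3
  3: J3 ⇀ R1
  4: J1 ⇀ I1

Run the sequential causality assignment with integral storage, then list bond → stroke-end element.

bond 2 stroke at J3  (Se1: effort source, stroke at far end)
bond 1 stroke at J2  (common-e at J3 fixed by 2)
bond 3 stroke at R1  (common-e at J3 fixed by 2)
bond 0 stroke at J1  (J2: bond 1 brought effort, rest push out)
bond 4 stroke at I1  (closing 1-jn rule on J1)

b0 |J1
b1 |J2
b2 |J3
b3 |R1
b4 |I1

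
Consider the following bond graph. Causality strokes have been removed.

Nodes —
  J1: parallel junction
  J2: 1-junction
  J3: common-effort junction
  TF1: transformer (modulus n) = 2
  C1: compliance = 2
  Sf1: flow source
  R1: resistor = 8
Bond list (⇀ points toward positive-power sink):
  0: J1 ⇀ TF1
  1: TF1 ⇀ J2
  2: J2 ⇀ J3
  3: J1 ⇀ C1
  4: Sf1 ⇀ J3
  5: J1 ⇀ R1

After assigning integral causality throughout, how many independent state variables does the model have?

bond 4 stroke at Sf1  (source Sf1 imposes f)
bond 2 stroke at J3  (J3 needs exactly one e-in)
bond 1 stroke at J2  (common-f at J2 fixed by 2)
bond 0 stroke at TF1  (through TF1, causality passes straight; one stroke at TF1)
bond 3 stroke at J1  (C1 outputs effort q/C1)
bond 5 stroke at R1  (J1 effort already set via bond 3)

1  (C1 all integral)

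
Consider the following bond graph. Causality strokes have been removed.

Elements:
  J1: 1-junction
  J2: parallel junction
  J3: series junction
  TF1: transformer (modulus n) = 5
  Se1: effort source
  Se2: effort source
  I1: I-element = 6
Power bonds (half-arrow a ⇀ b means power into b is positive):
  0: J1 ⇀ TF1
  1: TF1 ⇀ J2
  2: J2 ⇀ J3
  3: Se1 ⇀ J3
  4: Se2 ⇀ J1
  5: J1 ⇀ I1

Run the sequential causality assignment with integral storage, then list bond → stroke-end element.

β0 |J1
β1 |TF1
β2 |J2
β3 |J3
β4 |J1
β5 |I1

β3 |J3  (Se1 fixes effort; stroke away)
β4 |J1  (Se2: effort source, stroke at far end)
β2 |J2  (J3: last free bond brings flow in)
β1 |TF1  (0-jn J2 has e-setter on 2)
β0 |J1  (through TF1, causality passes straight; one stroke at TF1)
β5 |I1  (closing 1-jn rule on J1)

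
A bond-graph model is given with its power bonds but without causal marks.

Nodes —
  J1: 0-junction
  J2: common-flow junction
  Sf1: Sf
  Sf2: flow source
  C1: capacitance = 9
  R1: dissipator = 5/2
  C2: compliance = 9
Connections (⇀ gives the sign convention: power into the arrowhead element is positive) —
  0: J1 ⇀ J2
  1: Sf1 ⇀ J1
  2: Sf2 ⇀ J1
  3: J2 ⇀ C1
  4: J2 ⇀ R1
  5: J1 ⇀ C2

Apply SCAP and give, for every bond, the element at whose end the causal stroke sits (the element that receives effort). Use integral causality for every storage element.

#0 →J2
#1 →Sf1
#2 →Sf2
#3 →J2
#4 →R1
#5 →J1

b1 stroke at Sf1  (Sf1 (Sf) sets flow on bond)
b2 stroke at Sf2  (Sf2 fixes flow; stroke at Sf2)
b3 stroke at J2  (prefer integral on C1)
b5 stroke at J1  (prefer integral on C2)
b0 stroke at J2  (J1 effort already set via bond 5)
b4 stroke at R1  (closing 1-jn rule on J2)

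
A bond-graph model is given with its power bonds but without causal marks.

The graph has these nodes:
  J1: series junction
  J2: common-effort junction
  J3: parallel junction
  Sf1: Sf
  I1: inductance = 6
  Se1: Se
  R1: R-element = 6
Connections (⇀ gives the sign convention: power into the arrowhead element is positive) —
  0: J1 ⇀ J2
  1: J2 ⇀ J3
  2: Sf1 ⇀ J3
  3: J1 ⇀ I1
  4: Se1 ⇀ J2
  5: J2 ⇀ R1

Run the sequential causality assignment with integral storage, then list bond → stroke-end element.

#0 →J1
#1 →J3
#2 →Sf1
#3 →I1
#4 →J2
#5 →R1

β2 stroke→Sf1  (Sf1 (Sf) sets flow on bond)
β4 stroke→J2  (Se1 fixes effort; stroke away)
β0 stroke→J1  (0-jn J2 has e-setter on 4)
β1 stroke→J3  (J2: bond 4 brought effort, rest push out)
β5 stroke→R1  (0-jn J2 has e-setter on 4)
β3 stroke→I1  (J1 needs exactly one f-in)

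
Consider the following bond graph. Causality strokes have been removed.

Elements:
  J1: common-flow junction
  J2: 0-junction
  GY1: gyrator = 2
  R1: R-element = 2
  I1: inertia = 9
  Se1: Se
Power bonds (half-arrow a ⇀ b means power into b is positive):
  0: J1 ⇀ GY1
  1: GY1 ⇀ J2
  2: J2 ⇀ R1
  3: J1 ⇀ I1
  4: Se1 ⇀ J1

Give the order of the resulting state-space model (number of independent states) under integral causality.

1  (I1 all integral)

bond 4 stroke at J1  (Se1: effort source, stroke at far end)
bond 3 stroke at I1  (I1 outputs flow p/I1)
bond 0 stroke at J1  (common-f at J1 fixed by 3)
bond 1 stroke at J2  (GY1 both-in/both-out from 0)
bond 2 stroke at R1  (common-e at J2 fixed by 1)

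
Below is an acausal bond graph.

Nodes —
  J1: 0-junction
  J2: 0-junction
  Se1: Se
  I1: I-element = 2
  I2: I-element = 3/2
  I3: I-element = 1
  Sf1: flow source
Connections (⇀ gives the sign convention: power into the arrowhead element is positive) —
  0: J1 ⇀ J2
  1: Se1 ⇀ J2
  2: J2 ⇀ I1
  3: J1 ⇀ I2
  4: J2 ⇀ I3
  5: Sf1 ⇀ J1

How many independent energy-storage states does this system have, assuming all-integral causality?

3  (I1, I2, I3 all integral)

#1 stroke→J2  (Se1 fixes effort; stroke away)
#5 stroke→Sf1  (Sf1 (Sf) sets flow on bond)
#0 stroke→J1  (J2 effort already set via bond 1)
#2 stroke→I1  (J2: bond 1 brought effort, rest push out)
#4 stroke→I3  (J2 effort already set via bond 1)
#3 stroke→I2  (0-jn J1 has e-setter on 0)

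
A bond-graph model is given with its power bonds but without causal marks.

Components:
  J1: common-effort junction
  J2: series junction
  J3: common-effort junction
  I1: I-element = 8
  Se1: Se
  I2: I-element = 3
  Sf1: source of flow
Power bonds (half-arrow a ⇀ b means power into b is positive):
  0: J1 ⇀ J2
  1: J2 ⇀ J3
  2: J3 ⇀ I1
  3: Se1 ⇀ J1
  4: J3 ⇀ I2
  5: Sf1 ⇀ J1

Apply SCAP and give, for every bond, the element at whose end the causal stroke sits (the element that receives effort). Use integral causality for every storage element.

#0 stroke at J2
#1 stroke at J3
#2 stroke at I1
#3 stroke at J1
#4 stroke at I2
#5 stroke at Sf1

b3 stroke→J1  (Se1 fixes effort; stroke away)
b5 stroke→Sf1  (Sf1 (Sf) sets flow on bond)
b0 stroke→J2  (0-jn J1 has e-setter on 3)
b1 stroke→J3  (J2 needs exactly one f-in)
b2 stroke→I1  (J3 effort already set via bond 1)
b4 stroke→I2  (0-jn J3 has e-setter on 1)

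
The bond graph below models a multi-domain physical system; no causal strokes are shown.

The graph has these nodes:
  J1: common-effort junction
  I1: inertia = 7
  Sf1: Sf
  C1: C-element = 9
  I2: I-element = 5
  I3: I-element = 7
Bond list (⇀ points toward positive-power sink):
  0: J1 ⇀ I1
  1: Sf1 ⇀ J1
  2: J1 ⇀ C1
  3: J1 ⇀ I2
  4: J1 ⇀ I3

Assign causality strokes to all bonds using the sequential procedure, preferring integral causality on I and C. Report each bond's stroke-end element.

b1 stroke at Sf1  (Sf1: flow source, stroke at near end)
b0 stroke at I1  (I1: I, integral causality)
b2 stroke at J1  (C1 outputs effort q/C1)
b3 stroke at I2  (0-jn J1 has e-setter on 2)
b4 stroke at I3  (common-e at J1 fixed by 2)

b0 stroke at I1
b1 stroke at Sf1
b2 stroke at J1
b3 stroke at I2
b4 stroke at I3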